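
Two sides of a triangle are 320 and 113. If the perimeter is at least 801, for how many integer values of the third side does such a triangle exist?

65

Triangle inequality: 207 < x < 433. Perimeter ≥ 801 gives x ≥ 801 − 320 − 113 = 368.
So 368 ≤ x < 433; integers 368 through 432: 65 values.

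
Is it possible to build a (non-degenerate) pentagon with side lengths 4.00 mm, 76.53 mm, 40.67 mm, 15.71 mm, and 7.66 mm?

For a pentagon, each side must be shorter than the sum of the others.
Here the longest side is 76.53, but the remaining 4 sides sum to only 68.04.

No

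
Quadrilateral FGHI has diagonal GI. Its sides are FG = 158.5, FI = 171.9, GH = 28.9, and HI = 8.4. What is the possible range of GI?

From triangle FGI: |158.5 − 171.9| < GI < 158.5 + 171.9, i.e. 13.4 < GI < 330.4.
From triangle HGI: 20.5 < GI < 37.3.
Both must hold, so GI lies in the intersection.

20.5 < GI < 37.3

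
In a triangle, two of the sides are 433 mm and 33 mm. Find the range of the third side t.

By the triangle inequality, t must be less than 433 + 33 = 466 and greater than |433 − 33| = 400.

400 < t < 466 (mm)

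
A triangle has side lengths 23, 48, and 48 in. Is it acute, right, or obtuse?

Compare the square of the longest side to the sum of squares of the other two: 23² + 48² = 2833 > 2304 = 48².

acute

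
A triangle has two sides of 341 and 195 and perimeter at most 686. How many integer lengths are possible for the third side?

Triangle inequality: 146 < x < 536. Perimeter ≤ 686 gives x ≤ 686 − 341 − 195 = 150.
So 146 < x ≤ 150; integers 147 through 150: 4 values.

4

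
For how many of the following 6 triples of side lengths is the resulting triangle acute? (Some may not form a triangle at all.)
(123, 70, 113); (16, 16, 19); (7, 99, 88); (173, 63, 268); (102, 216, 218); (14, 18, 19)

4

(123,70,113): 70²+113² = 17669 > 15129 = 123² → acute
(16,16,19): 16²+16² = 512 > 361 = 19² → acute
(7,99,88): 7+88 ≤ 99, not a triangle
(173,63,268): 63+173 ≤ 268, not a triangle
(102,216,218): 102²+216² = 57060 > 47524 = 218² → acute
(14,18,19): 14²+18² = 520 > 361 = 19² → acute
4 of the 6 are acute.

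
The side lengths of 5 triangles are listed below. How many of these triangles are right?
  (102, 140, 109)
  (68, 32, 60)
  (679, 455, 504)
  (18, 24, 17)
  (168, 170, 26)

(102,140,109): 102²+109² = 22285 > 19600 = 140² → acute
(68,32,60): 32²+60² = 4624 = 68² → right
(679,455,504): 455²+504² = 461041 = 679² → right
(18,24,17): 17²+18² = 613 > 576 = 24² → acute
(168,170,26): 26²+168² = 28900 = 170² → right
3 of the 5 are right.

3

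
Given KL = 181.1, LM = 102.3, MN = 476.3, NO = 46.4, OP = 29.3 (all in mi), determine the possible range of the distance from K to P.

The maximum is all hops collinear in one direction: 181.1 + 102.3 + 476.3 + 46.4 + 29.3 = 835.4.
The longest hop is 476.3; the others sum to 359.1. Folding the others back against it leaves at least 476.3 − 359.1 = 117.2.

117.2 ≤ KP ≤ 835.4 mi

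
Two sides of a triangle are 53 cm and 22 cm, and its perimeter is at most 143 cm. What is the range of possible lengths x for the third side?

31 < x ≤ 68 cm

Triangle inequality alone gives 31 < x < 75.
The perimeter condition gives x ≤ 143 − 53 − 22 = 68.
Intersecting the two: 31 < x ≤ 68.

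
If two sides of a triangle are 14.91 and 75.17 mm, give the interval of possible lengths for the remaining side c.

By the triangle inequality, c must be less than 14.91 + 75.17 = 90.08 and greater than |14.91 − 75.17| = 60.26.

60.26 < c < 90.08 (mm)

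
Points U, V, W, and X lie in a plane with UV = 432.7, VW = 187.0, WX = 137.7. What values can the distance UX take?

The maximum is all hops collinear in one direction: 432.7 + 187.0 + 137.7 = 757.4.
The longest hop is 432.7; the others sum to 324.7. Folding the others back against it leaves at least 432.7 − 324.7 = 108.0.

108.0 ≤ UX ≤ 757.4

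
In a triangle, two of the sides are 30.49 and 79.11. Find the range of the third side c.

By the triangle inequality, c must be less than 30.49 + 79.11 = 109.60 and greater than |30.49 − 79.11| = 48.62.

48.62 < c < 109.60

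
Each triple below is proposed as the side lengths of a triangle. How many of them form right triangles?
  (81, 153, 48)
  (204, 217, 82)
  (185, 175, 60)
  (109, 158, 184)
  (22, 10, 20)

1

(81,153,48): 48+81 ≤ 153, not a triangle
(204,217,82): 82²+204² = 48340 > 47089 = 217² → acute
(185,175,60): 60²+175² = 34225 = 185² → right
(109,158,184): 109²+158² = 36845 > 33856 = 184² → acute
(22,10,20): 10²+20² = 500 > 484 = 22² → acute
1 of the 5 is right.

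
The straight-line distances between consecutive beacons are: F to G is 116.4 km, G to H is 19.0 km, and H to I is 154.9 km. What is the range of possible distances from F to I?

19.5 ≤ FI ≤ 290.3 km

The maximum is all hops collinear in one direction: 116.4 + 19.0 + 154.9 = 290.3.
The longest hop is 154.9; the others sum to 135.4. Folding the others back against it leaves at least 154.9 − 135.4 = 19.5.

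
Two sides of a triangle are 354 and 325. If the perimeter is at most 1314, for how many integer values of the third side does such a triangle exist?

Triangle inequality: 29 < x < 679. Perimeter ≤ 1314 gives x ≤ 1314 − 354 − 325 = 635.
So 29 < x ≤ 635; integers 30 through 635: 606 values.

606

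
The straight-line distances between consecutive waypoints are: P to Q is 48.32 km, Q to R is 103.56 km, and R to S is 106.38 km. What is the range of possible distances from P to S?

The maximum is all hops collinear in one direction: 48.32 + 103.56 + 106.38 = 258.26.
The longest hop is 106.38; the others sum to 151.88. Since 106.38 ≤ 151.88, the path can fold back on itself completely, so the minimum distance is 0.

0 ≤ PS ≤ 258.26 km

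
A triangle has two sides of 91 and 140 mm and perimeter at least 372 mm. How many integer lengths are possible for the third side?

Triangle inequality: 49 < x < 231. Perimeter ≥ 372 gives x ≥ 372 − 91 − 140 = 141.
So 141 ≤ x < 231; integers 141 through 230: 90 values.

90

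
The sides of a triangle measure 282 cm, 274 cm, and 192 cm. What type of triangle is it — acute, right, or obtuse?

Compare the square of the longest side to the sum of squares of the other two: 192² + 274² = 111940 > 79524 = 282².

acute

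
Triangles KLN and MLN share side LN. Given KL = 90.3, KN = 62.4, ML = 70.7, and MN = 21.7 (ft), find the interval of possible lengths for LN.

From triangle KLN: |90.3 − 62.4| < LN < 90.3 + 62.4, i.e. 27.9 < LN < 152.7.
From triangle MLN: 49.0 < LN < 92.4.
Both must hold, so LN lies in the intersection.

49.0 < LN < 92.4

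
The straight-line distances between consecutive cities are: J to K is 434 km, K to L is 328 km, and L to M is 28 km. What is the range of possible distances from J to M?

78 ≤ JM ≤ 790 km

The maximum is all hops collinear in one direction: 434 + 328 + 28 = 790.
The longest hop is 434; the others sum to 356. Folding the others back against it leaves at least 434 − 356 = 78.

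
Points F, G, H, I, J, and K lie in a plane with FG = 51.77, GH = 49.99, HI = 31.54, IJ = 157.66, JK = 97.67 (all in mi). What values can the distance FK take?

0 ≤ FK ≤ 388.63 mi

The maximum is all hops collinear in one direction: 51.77 + 49.99 + 31.54 + 157.66 + 97.67 = 388.63.
The longest hop is 157.66; the others sum to 230.97. Since 157.66 ≤ 230.97, the path can fold back on itself completely, so the minimum distance is 0.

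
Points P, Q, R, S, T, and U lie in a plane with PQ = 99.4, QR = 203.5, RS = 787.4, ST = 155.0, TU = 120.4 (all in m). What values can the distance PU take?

The maximum is all hops collinear in one direction: 99.4 + 203.5 + 787.4 + 155.0 + 120.4 = 1365.7.
The longest hop is 787.4; the others sum to 578.3. Folding the others back against it leaves at least 787.4 − 578.3 = 209.1.

209.1 ≤ PU ≤ 1365.7 m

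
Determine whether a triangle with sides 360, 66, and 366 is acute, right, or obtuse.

right

Compare the square of the longest side to the sum of squares of the other two: 66² + 360² = 133956 = 366².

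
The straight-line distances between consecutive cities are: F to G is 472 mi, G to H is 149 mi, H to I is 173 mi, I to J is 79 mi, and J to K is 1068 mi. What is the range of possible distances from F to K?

The maximum is all hops collinear in one direction: 472 + 149 + 173 + 79 + 1068 = 1941.
The longest hop is 1068; the others sum to 873. Folding the others back against it leaves at least 1068 − 873 = 195.

195 ≤ FK ≤ 1941 mi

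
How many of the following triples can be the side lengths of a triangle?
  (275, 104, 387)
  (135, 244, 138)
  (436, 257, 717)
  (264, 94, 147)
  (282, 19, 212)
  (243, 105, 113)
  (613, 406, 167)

1

(104,275,387): 104+275 ≤ 387 → not valid
(135,138,244): 135+138 > 244 → valid
(257,436,717): 257+436 ≤ 717 → not valid
(94,147,264): 94+147 ≤ 264 → not valid
(19,212,282): 19+212 ≤ 282 → not valid
(105,113,243): 105+113 ≤ 243 → not valid
(167,406,613): 167+406 ≤ 613 → not valid
1 of the 7 triples forms a triangle.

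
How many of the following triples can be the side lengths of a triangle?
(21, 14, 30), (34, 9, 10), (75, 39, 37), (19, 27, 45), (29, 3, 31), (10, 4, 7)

(14,21,30): 14+21 > 30 → valid
(9,10,34): 9+10 ≤ 34 → not valid
(37,39,75): 37+39 > 75 → valid
(19,27,45): 19+27 > 45 → valid
(3,29,31): 3+29 > 31 → valid
(4,7,10): 4+7 > 10 → valid
5 of the 6 triples form a triangle.

5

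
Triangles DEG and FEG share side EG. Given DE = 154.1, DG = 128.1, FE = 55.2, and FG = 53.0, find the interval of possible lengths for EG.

26.0 < EG < 108.2

From triangle DEG: |154.1 − 128.1| < EG < 154.1 + 128.1, i.e. 26.0 < EG < 282.2.
From triangle FEG: 2.2 < EG < 108.2.
Both must hold, so EG lies in the intersection.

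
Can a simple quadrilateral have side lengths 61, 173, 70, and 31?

No

For a quadrilateral, each side must be shorter than the sum of the others.
Here the longest side is 173, but the remaining 3 sides sum to only 162.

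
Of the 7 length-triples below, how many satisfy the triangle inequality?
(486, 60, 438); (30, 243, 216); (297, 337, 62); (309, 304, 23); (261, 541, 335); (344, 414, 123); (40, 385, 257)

(60,438,486): 60+438 > 486 → valid
(30,216,243): 30+216 > 243 → valid
(62,297,337): 62+297 > 337 → valid
(23,304,309): 23+304 > 309 → valid
(261,335,541): 261+335 > 541 → valid
(123,344,414): 123+344 > 414 → valid
(40,257,385): 40+257 ≤ 385 → not valid
6 of the 7 triples form a triangle.

6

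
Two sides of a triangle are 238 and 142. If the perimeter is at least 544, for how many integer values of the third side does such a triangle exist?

216

Triangle inequality: 96 < x < 380. Perimeter ≥ 544 gives x ≥ 544 − 238 − 142 = 164.
So 164 ≤ x < 380; integers 164 through 379: 216 values.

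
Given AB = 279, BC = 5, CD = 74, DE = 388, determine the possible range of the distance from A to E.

30 ≤ AE ≤ 746

The maximum is all hops collinear in one direction: 279 + 5 + 74 + 388 = 746.
The longest hop is 388; the others sum to 358. Folding the others back against it leaves at least 388 − 358 = 30.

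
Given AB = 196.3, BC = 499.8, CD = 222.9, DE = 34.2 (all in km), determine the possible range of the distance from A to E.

46.4 ≤ AE ≤ 953.2 km

The maximum is all hops collinear in one direction: 196.3 + 499.8 + 222.9 + 34.2 = 953.2.
The longest hop is 499.8; the others sum to 453.4. Folding the others back against it leaves at least 499.8 − 453.4 = 46.4.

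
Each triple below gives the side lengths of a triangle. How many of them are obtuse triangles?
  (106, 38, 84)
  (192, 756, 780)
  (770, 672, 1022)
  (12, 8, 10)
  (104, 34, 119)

(106,38,84): 38²+84² = 8500 < 11236 = 106² → obtuse
(192,756,780): 192²+756² = 608400 = 780² → right
(770,672,1022): 672²+770² = 1044484 = 1022² → right
(12,8,10): 8²+10² = 164 > 144 = 12² → acute
(104,34,119): 34²+104² = 11972 < 14161 = 119² → obtuse
2 of the 5 are obtuse.

2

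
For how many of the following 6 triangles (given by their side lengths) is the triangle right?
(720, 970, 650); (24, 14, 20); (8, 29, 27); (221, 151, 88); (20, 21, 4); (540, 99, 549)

(720,970,650): 650²+720² = 940900 = 970² → right
(24,14,20): 14²+20² = 596 > 576 = 24² → acute
(8,29,27): 8²+27² = 793 < 841 = 29² → obtuse
(221,151,88): 88²+151² = 30545 < 48841 = 221² → obtuse
(20,21,4): 4²+20² = 416 < 441 = 21² → obtuse
(540,99,549): 99²+540² = 301401 = 549² → right
2 of the 6 are right.

2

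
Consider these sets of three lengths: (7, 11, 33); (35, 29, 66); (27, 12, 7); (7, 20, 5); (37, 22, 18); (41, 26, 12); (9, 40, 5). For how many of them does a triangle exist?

1

(7,11,33): 7+11 ≤ 33 → not valid
(29,35,66): 29+35 ≤ 66 → not valid
(7,12,27): 7+12 ≤ 27 → not valid
(5,7,20): 5+7 ≤ 20 → not valid
(18,22,37): 18+22 > 37 → valid
(12,26,41): 12+26 ≤ 41 → not valid
(5,9,40): 5+9 ≤ 40 → not valid
1 of the 7 triples forms a triangle.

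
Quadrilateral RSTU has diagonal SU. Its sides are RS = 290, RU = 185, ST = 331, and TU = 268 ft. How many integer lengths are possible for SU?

From triangle RSU: 105 < SU < 475.
From triangle TSU: 63 < SU < 599.
Intersection: 105 < SU < 475, so integers 106 through 474: 369 values.

369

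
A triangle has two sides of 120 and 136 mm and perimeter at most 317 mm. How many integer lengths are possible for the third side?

45

Triangle inequality: 16 < x < 256. Perimeter ≤ 317 gives x ≤ 317 − 120 − 136 = 61.
So 16 < x ≤ 61; integers 17 through 61: 45 values.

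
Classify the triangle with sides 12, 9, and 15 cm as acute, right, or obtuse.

right

Compare the square of the longest side to the sum of squares of the other two: 9² + 12² = 225 = 15².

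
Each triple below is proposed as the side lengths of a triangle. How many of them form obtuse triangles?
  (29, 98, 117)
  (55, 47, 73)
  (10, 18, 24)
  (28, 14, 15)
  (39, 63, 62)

4

(29,98,117): 29²+98² = 10445 < 13689 = 117² → obtuse
(55,47,73): 47²+55² = 5234 < 5329 = 73² → obtuse
(10,18,24): 10²+18² = 424 < 576 = 24² → obtuse
(28,14,15): 14²+15² = 421 < 784 = 28² → obtuse
(39,63,62): 39²+62² = 5365 > 3969 = 63² → acute
4 of the 5 are obtuse.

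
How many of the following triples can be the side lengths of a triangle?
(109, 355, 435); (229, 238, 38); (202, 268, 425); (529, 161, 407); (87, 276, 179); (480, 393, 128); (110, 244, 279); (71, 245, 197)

(109,355,435): 109+355 > 435 → valid
(38,229,238): 38+229 > 238 → valid
(202,268,425): 202+268 > 425 → valid
(161,407,529): 161+407 > 529 → valid
(87,179,276): 87+179 ≤ 276 → not valid
(128,393,480): 128+393 > 480 → valid
(110,244,279): 110+244 > 279 → valid
(71,197,245): 71+197 > 245 → valid
7 of the 8 triples form a triangle.

7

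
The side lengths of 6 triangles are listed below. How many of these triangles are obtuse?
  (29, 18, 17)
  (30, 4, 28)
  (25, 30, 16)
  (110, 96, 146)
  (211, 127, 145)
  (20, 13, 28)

5

(29,18,17): 17²+18² = 613 < 841 = 29² → obtuse
(30,4,28): 4²+28² = 800 < 900 = 30² → obtuse
(25,30,16): 16²+25² = 881 < 900 = 30² → obtuse
(110,96,146): 96²+110² = 21316 = 146² → right
(211,127,145): 127²+145² = 37154 < 44521 = 211² → obtuse
(20,13,28): 13²+20² = 569 < 784 = 28² → obtuse
5 of the 6 are obtuse.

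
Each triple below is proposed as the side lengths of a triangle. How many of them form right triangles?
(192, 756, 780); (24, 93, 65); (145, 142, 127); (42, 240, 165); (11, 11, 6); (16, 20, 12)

2

(192,756,780): 192²+756² = 608400 = 780² → right
(24,93,65): 24+65 ≤ 93, not a triangle
(145,142,127): 127²+142² = 36293 > 21025 = 145² → acute
(42,240,165): 42+165 ≤ 240, not a triangle
(11,11,6): 6²+11² = 157 > 121 = 11² → acute
(16,20,12): 12²+16² = 400 = 20² → right
2 of the 6 are right.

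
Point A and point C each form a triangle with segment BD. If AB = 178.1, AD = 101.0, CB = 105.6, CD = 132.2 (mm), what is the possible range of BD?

77.1 < BD < 237.8

From triangle ABD: |178.1 − 101.0| < BD < 178.1 + 101.0, i.e. 77.1 < BD < 279.1.
From triangle CBD: 26.6 < BD < 237.8.
Both must hold, so BD lies in the intersection.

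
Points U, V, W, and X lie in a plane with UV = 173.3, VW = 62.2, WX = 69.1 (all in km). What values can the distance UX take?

The maximum is all hops collinear in one direction: 173.3 + 62.2 + 69.1 = 304.6.
The longest hop is 173.3; the others sum to 131.3. Folding the others back against it leaves at least 173.3 − 131.3 = 42.0.

42.0 ≤ UX ≤ 304.6 km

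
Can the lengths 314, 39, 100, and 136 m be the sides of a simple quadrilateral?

No

For a quadrilateral, each side must be shorter than the sum of the others.
Here the longest side is 314, but the remaining 3 sides sum to only 275.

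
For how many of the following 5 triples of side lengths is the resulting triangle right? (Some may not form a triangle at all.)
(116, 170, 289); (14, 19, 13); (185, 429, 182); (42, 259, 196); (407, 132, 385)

(116,170,289): 116+170 ≤ 289, not a triangle
(14,19,13): 13²+14² = 365 > 361 = 19² → acute
(185,429,182): 182+185 ≤ 429, not a triangle
(42,259,196): 42+196 ≤ 259, not a triangle
(407,132,385): 132²+385² = 165649 = 407² → right
1 of the 5 is right.

1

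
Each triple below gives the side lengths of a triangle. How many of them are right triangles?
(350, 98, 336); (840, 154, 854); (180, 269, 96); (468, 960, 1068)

(350,98,336): 98²+336² = 122500 = 350² → right
(840,154,854): 154²+840² = 729316 = 854² → right
(180,269,96): 96²+180² = 41616 < 72361 = 269² → obtuse
(468,960,1068): 468²+960² = 1140624 = 1068² → right
3 of the 4 are right.

3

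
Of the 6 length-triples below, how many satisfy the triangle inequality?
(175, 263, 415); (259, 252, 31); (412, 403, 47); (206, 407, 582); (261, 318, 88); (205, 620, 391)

5

(175,263,415): 175+263 > 415 → valid
(31,252,259): 31+252 > 259 → valid
(47,403,412): 47+403 > 412 → valid
(206,407,582): 206+407 > 582 → valid
(88,261,318): 88+261 > 318 → valid
(205,391,620): 205+391 ≤ 620 → not valid
5 of the 6 triples form a triangle.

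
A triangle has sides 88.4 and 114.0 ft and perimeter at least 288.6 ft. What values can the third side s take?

86.2 ≤ s < 202.4 ft

Triangle inequality alone gives 25.6 < s < 202.4.
The perimeter condition gives s ≥ 288.6 − 88.4 − 114.0 = 86.2.
Intersecting the two: 86.2 ≤ s < 202.4.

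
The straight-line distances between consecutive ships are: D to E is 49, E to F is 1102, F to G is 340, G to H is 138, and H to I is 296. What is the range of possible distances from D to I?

The maximum is all hops collinear in one direction: 49 + 1102 + 340 + 138 + 296 = 1925.
The longest hop is 1102; the others sum to 823. Folding the others back against it leaves at least 1102 − 823 = 279.

279 ≤ DI ≤ 1925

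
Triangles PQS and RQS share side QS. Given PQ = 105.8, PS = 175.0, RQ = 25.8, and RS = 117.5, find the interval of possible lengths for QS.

From triangle PQS: |105.8 − 175.0| < QS < 105.8 + 175.0, i.e. 69.2 < QS < 280.8.
From triangle RQS: 91.7 < QS < 143.3.
Both must hold, so QS lies in the intersection.

91.7 < QS < 143.3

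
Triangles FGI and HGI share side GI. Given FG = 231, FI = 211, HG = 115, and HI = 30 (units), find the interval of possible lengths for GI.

From triangle FGI: |231 − 211| < GI < 231 + 211, i.e. 20 < GI < 442.
From triangle HGI: 85 < GI < 145.
Both must hold, so GI lies in the intersection.

85 < GI < 145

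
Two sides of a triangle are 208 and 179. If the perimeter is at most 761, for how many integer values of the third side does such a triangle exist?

Triangle inequality: 29 < x < 387. Perimeter ≤ 761 gives x ≤ 761 − 208 − 179 = 374.
So 29 < x ≤ 374; integers 30 through 374: 345 values.

345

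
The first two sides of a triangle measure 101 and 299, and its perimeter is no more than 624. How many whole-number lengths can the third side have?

26

Triangle inequality: 198 < x < 400. Perimeter ≤ 624 gives x ≤ 624 − 101 − 299 = 224.
So 198 < x ≤ 224; integers 199 through 224: 26 values.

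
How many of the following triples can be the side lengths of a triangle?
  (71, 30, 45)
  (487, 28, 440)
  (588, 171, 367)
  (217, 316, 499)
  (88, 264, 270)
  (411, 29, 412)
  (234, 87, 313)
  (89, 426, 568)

(30,45,71): 30+45 > 71 → valid
(28,440,487): 28+440 ≤ 487 → not valid
(171,367,588): 171+367 ≤ 588 → not valid
(217,316,499): 217+316 > 499 → valid
(88,264,270): 88+264 > 270 → valid
(29,411,412): 29+411 > 412 → valid
(87,234,313): 87+234 > 313 → valid
(89,426,568): 89+426 ≤ 568 → not valid
5 of the 8 triples form a triangle.

5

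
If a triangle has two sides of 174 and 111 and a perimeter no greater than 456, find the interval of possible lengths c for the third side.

Triangle inequality alone gives 63 < c < 285.
The perimeter condition gives c ≤ 456 − 174 − 111 = 171.
Intersecting the two: 63 < c ≤ 171.

63 < c ≤ 171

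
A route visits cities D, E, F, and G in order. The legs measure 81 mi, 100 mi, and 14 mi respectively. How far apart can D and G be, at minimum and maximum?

The maximum is all hops collinear in one direction: 81 + 100 + 14 = 195.
The longest hop is 100; the others sum to 95. Folding the others back against it leaves at least 100 − 95 = 5.

5 ≤ DG ≤ 195 mi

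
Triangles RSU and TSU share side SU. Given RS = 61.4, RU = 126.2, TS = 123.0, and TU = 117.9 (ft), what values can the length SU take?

64.8 < SU < 187.6

From triangle RSU: |61.4 − 126.2| < SU < 61.4 + 126.2, i.e. 64.8 < SU < 187.6.
From triangle TSU: 5.1 < SU < 240.9.
Both must hold, so SU lies in the intersection.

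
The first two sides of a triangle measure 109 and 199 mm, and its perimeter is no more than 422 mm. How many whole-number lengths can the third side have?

Triangle inequality: 90 < x < 308. Perimeter ≤ 422 gives x ≤ 422 − 109 − 199 = 114.
So 90 < x ≤ 114; integers 91 through 114: 24 values.

24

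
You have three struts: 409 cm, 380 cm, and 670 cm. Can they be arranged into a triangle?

Yes

The longest side is 670, and the other two sum to 789.
Since 789 > 670, the triangle inequality holds.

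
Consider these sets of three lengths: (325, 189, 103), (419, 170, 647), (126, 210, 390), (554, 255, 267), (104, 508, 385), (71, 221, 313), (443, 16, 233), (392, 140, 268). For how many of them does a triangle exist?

(103,189,325): 103+189 ≤ 325 → not valid
(170,419,647): 170+419 ≤ 647 → not valid
(126,210,390): 126+210 ≤ 390 → not valid
(255,267,554): 255+267 ≤ 554 → not valid
(104,385,508): 104+385 ≤ 508 → not valid
(71,221,313): 71+221 ≤ 313 → not valid
(16,233,443): 16+233 ≤ 443 → not valid
(140,268,392): 140+268 > 392 → valid
1 of the 8 triples forms a triangle.

1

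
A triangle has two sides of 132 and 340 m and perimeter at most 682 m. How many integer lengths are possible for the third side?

2

Triangle inequality: 208 < x < 472. Perimeter ≤ 682 gives x ≤ 682 − 132 − 340 = 210.
So 208 < x ≤ 210; integers 209 through 210: 2 values.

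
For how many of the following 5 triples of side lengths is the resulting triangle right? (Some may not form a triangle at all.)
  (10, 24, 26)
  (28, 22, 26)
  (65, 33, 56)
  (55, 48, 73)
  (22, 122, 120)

(10,24,26): 10²+24² = 676 = 26² → right
(28,22,26): 22²+26² = 1160 > 784 = 28² → acute
(65,33,56): 33²+56² = 4225 = 65² → right
(55,48,73): 48²+55² = 5329 = 73² → right
(22,122,120): 22²+120² = 14884 = 122² → right
4 of the 5 are right.

4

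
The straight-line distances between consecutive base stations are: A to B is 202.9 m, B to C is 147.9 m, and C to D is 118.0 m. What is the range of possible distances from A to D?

0 ≤ AD ≤ 468.8 m

The maximum is all hops collinear in one direction: 202.9 + 147.9 + 118.0 = 468.8.
The longest hop is 202.9; the others sum to 265.9. Since 202.9 ≤ 265.9, the path can fold back on itself completely, so the minimum distance is 0.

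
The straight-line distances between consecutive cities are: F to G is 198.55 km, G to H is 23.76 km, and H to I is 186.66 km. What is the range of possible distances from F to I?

0 ≤ FI ≤ 408.97 km

The maximum is all hops collinear in one direction: 198.55 + 23.76 + 186.66 = 408.97.
The longest hop is 198.55; the others sum to 210.42. Since 198.55 ≤ 210.42, the path can fold back on itself completely, so the minimum distance is 0.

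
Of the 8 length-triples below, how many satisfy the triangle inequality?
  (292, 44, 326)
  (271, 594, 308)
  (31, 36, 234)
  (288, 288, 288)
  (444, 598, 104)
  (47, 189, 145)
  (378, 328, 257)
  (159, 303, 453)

(44,292,326): 44+292 > 326 → valid
(271,308,594): 271+308 ≤ 594 → not valid
(31,36,234): 31+36 ≤ 234 → not valid
(288,288,288): 288+288 > 288 → valid
(104,444,598): 104+444 ≤ 598 → not valid
(47,145,189): 47+145 > 189 → valid
(257,328,378): 257+328 > 378 → valid
(159,303,453): 159+303 > 453 → valid
5 of the 8 triples form a triangle.

5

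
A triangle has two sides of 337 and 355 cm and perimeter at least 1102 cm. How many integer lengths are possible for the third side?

Triangle inequality: 18 < x < 692. Perimeter ≥ 1102 gives x ≥ 1102 − 337 − 355 = 410.
So 410 ≤ x < 692; integers 410 through 691: 282 values.

282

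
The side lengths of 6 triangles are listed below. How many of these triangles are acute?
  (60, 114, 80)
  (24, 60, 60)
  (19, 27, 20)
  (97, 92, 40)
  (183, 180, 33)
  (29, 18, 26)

4

(60,114,80): 60²+80² = 10000 < 12996 = 114² → obtuse
(24,60,60): 24²+60² = 4176 > 3600 = 60² → acute
(19,27,20): 19²+20² = 761 > 729 = 27² → acute
(97,92,40): 40²+92² = 10064 > 9409 = 97² → acute
(183,180,33): 33²+180² = 33489 = 183² → right
(29,18,26): 18²+26² = 1000 > 841 = 29² → acute
4 of the 6 are acute.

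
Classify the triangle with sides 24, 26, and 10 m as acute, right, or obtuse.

Compare the square of the longest side to the sum of squares of the other two: 10² + 24² = 676 = 26².

right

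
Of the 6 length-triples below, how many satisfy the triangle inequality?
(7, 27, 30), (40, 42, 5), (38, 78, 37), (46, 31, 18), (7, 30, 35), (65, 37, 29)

(7,27,30): 7+27 > 30 → valid
(5,40,42): 5+40 > 42 → valid
(37,38,78): 37+38 ≤ 78 → not valid
(18,31,46): 18+31 > 46 → valid
(7,30,35): 7+30 > 35 → valid
(29,37,65): 29+37 > 65 → valid
5 of the 6 triples form a triangle.

5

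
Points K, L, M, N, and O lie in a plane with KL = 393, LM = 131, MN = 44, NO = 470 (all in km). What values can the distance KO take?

0 ≤ KO ≤ 1038 km

The maximum is all hops collinear in one direction: 393 + 131 + 44 + 470 = 1038.
The longest hop is 470; the others sum to 568. Since 470 ≤ 568, the path can fold back on itself completely, so the minimum distance is 0.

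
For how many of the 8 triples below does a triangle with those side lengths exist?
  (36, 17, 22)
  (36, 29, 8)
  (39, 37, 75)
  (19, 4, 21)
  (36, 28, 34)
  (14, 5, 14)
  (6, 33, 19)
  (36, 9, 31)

(17,22,36): 17+22 > 36 → valid
(8,29,36): 8+29 > 36 → valid
(37,39,75): 37+39 > 75 → valid
(4,19,21): 4+19 > 21 → valid
(28,34,36): 28+34 > 36 → valid
(5,14,14): 5+14 > 14 → valid
(6,19,33): 6+19 ≤ 33 → not valid
(9,31,36): 9+31 > 36 → valid
7 of the 8 triples form a triangle.

7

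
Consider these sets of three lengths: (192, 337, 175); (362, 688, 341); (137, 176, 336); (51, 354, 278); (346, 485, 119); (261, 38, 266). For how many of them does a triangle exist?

3

(175,192,337): 175+192 > 337 → valid
(341,362,688): 341+362 > 688 → valid
(137,176,336): 137+176 ≤ 336 → not valid
(51,278,354): 51+278 ≤ 354 → not valid
(119,346,485): 119+346 ≤ 485 → not valid
(38,261,266): 38+261 > 266 → valid
3 of the 6 triples form a triangle.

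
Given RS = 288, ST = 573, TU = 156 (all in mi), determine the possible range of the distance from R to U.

The maximum is all hops collinear in one direction: 288 + 573 + 156 = 1017.
The longest hop is 573; the others sum to 444. Folding the others back against it leaves at least 573 − 444 = 129.

129 ≤ RU ≤ 1017 mi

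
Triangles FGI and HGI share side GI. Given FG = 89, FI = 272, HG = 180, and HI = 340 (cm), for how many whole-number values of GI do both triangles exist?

From triangle FGI: 183 < GI < 361.
From triangle HGI: 160 < GI < 520.
Intersection: 183 < GI < 361, so integers 184 through 360: 177 values.

177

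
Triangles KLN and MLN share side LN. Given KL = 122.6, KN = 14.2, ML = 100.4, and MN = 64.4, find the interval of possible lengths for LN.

108.4 < LN < 136.8

From triangle KLN: |122.6 − 14.2| < LN < 122.6 + 14.2, i.e. 108.4 < LN < 136.8.
From triangle MLN: 36.0 < LN < 164.8.
Both must hold, so LN lies in the intersection.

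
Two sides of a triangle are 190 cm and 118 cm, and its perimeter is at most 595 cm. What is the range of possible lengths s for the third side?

Triangle inequality alone gives 72 < s < 308.
The perimeter condition gives s ≤ 595 − 190 − 118 = 287.
Intersecting the two: 72 < s ≤ 287.

72 < s ≤ 287 cm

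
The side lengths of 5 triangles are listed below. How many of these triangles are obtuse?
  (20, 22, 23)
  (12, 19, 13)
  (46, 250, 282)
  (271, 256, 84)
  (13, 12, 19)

4

(20,22,23): 20²+22² = 884 > 529 = 23² → acute
(12,19,13): 12²+13² = 313 < 361 = 19² → obtuse
(46,250,282): 46²+250² = 64616 < 79524 = 282² → obtuse
(271,256,84): 84²+256² = 72592 < 73441 = 271² → obtuse
(13,12,19): 12²+13² = 313 < 361 = 19² → obtuse
4 of the 5 are obtuse.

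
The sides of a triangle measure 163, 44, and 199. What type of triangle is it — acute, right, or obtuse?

Compare the square of the longest side to the sum of squares of the other two: 44² + 163² = 28505 < 39601 = 199².

obtuse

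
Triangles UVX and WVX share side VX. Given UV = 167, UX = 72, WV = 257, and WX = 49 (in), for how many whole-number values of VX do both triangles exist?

From triangle UVX: 95 < VX < 239.
From triangle WVX: 208 < VX < 306.
Intersection: 208 < VX < 239, so integers 209 through 238: 30 values.

30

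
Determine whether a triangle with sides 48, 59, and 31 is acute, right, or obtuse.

obtuse

Compare the square of the longest side to the sum of squares of the other two: 31² + 48² = 3265 < 3481 = 59².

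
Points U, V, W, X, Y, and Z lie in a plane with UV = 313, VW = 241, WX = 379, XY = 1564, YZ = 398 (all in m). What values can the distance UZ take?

The maximum is all hops collinear in one direction: 313 + 241 + 379 + 1564 + 398 = 2895.
The longest hop is 1564; the others sum to 1331. Folding the others back against it leaves at least 1564 − 1331 = 233.

233 ≤ UZ ≤ 2895 m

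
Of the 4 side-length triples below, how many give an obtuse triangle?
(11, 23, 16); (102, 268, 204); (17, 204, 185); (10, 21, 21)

2

(11,23,16): 11²+16² = 377 < 529 = 23² → obtuse
(102,268,204): 102²+204² = 52020 < 71824 = 268² → obtuse
(17,204,185): 17+185 ≤ 204, not a triangle
(10,21,21): 10²+21² = 541 > 441 = 21² → acute
2 of the 4 are obtuse.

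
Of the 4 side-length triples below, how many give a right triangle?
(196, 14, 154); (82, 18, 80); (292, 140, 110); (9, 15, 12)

(196,14,154): 14+154 ≤ 196, not a triangle
(82,18,80): 18²+80² = 6724 = 82² → right
(292,140,110): 110+140 ≤ 292, not a triangle
(9,15,12): 9²+12² = 225 = 15² → right
2 of the 4 are right.

2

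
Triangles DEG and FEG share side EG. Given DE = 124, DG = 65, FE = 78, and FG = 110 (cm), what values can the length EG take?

59 < EG < 188

From triangle DEG: |124 − 65| < EG < 124 + 65, i.e. 59 < EG < 189.
From triangle FEG: 32 < EG < 188.
Both must hold, so EG lies in the intersection.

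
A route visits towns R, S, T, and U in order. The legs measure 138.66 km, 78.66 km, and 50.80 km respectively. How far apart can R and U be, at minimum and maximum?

The maximum is all hops collinear in one direction: 138.66 + 78.66 + 50.80 = 268.12.
The longest hop is 138.66; the others sum to 129.46. Folding the others back against it leaves at least 138.66 − 129.46 = 9.20.

9.20 ≤ RU ≤ 268.12 km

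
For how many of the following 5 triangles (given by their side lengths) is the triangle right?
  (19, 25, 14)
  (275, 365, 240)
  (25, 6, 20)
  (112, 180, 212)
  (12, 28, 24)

2

(19,25,14): 14²+19² = 557 < 625 = 25² → obtuse
(275,365,240): 240²+275² = 133225 = 365² → right
(25,6,20): 6²+20² = 436 < 625 = 25² → obtuse
(112,180,212): 112²+180² = 44944 = 212² → right
(12,28,24): 12²+24² = 720 < 784 = 28² → obtuse
2 of the 5 are right.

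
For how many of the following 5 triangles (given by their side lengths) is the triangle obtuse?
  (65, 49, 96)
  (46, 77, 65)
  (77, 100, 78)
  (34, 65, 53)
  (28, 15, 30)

2

(65,49,96): 49²+65² = 6626 < 9216 = 96² → obtuse
(46,77,65): 46²+65² = 6341 > 5929 = 77² → acute
(77,100,78): 77²+78² = 12013 > 10000 = 100² → acute
(34,65,53): 34²+53² = 3965 < 4225 = 65² → obtuse
(28,15,30): 15²+28² = 1009 > 900 = 30² → acute
2 of the 5 are obtuse.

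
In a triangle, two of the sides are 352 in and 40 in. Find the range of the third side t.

312 < t < 392 (in)

By the triangle inequality, t must be less than 352 + 40 = 392 and greater than |352 − 40| = 312.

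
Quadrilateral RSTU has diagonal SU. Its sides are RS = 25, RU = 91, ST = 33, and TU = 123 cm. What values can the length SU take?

From triangle RSU: |25 − 91| < SU < 25 + 91, i.e. 66 < SU < 116.
From triangle TSU: 90 < SU < 156.
Both must hold, so SU lies in the intersection.

90 < SU < 116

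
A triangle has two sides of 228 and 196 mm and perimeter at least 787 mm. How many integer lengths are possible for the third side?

61

Triangle inequality: 32 < x < 424. Perimeter ≥ 787 gives x ≥ 787 − 228 − 196 = 363.
So 363 ≤ x < 424; integers 363 through 423: 61 values.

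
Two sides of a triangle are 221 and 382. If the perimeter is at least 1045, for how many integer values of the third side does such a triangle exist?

161

Triangle inequality: 161 < x < 603. Perimeter ≥ 1045 gives x ≥ 1045 − 221 − 382 = 442.
So 442 ≤ x < 603; integers 442 through 602: 161 values.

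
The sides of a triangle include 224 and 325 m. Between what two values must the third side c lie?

101 < c < 549 (m)

By the triangle inequality, c must be less than 224 + 325 = 549 and greater than |224 − 325| = 101.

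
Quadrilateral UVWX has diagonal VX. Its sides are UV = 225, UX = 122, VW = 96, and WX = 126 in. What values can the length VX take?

103 < VX < 222

From triangle UVX: |225 − 122| < VX < 225 + 122, i.e. 103 < VX < 347.
From triangle WVX: 30 < VX < 222.
Both must hold, so VX lies in the intersection.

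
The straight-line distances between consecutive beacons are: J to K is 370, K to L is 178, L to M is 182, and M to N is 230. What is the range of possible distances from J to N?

0 ≤ JN ≤ 960

The maximum is all hops collinear in one direction: 370 + 178 + 182 + 230 = 960.
The longest hop is 370; the others sum to 590. Since 370 ≤ 590, the path can fold back on itself completely, so the minimum distance is 0.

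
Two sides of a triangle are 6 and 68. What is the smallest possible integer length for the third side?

63

The third side must be strictly greater than |6 − 68| = 62.
The smallest integer above 62 is 63.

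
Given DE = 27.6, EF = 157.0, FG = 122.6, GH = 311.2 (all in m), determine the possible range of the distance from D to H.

4.0 ≤ DH ≤ 618.4 m

The maximum is all hops collinear in one direction: 27.6 + 157.0 + 122.6 + 311.2 = 618.4.
The longest hop is 311.2; the others sum to 307.2. Folding the others back against it leaves at least 311.2 − 307.2 = 4.0.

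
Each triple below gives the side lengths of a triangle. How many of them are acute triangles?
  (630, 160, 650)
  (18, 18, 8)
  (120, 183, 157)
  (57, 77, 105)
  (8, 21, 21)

(630,160,650): 160²+630² = 422500 = 650² → right
(18,18,8): 8²+18² = 388 > 324 = 18² → acute
(120,183,157): 120²+157² = 39049 > 33489 = 183² → acute
(57,77,105): 57²+77² = 9178 < 11025 = 105² → obtuse
(8,21,21): 8²+21² = 505 > 441 = 21² → acute
3 of the 5 are acute.

3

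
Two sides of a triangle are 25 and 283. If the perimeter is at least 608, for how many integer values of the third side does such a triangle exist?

8

Triangle inequality: 258 < x < 308. Perimeter ≥ 608 gives x ≥ 608 − 25 − 283 = 300.
So 300 ≤ x < 308; integers 300 through 307: 8 values.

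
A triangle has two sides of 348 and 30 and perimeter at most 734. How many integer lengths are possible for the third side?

38

Triangle inequality: 318 < x < 378. Perimeter ≤ 734 gives x ≤ 734 − 348 − 30 = 356.
So 318 < x ≤ 356; integers 319 through 356: 38 values.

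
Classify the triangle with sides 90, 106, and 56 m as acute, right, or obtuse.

Compare the square of the longest side to the sum of squares of the other two: 56² + 90² = 11236 = 106².

right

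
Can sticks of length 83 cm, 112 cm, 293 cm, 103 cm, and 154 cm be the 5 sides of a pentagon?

A pentagon exists iff every side is shorter than the sum of the others — equivalently, the longest side is less than the sum of the rest.
Longest side 293 < 452 (sum of the remaining 4), so yes.

Yes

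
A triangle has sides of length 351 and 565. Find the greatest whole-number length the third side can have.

The third side must be strictly less than 351 + 565 = 916.
The largest integer below 916 is 915.

915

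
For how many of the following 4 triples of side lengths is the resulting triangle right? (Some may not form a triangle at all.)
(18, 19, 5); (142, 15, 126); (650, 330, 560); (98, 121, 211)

1

(18,19,5): 5²+18² = 349 < 361 = 19² → obtuse
(142,15,126): 15+126 ≤ 142, not a triangle
(650,330,560): 330²+560² = 422500 = 650² → right
(98,121,211): 98²+121² = 24245 < 44521 = 211² → obtuse
1 of the 4 is right.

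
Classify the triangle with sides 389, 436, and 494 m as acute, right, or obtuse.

Compare the square of the longest side to the sum of squares of the other two: 389² + 436² = 341417 > 244036 = 494².

acute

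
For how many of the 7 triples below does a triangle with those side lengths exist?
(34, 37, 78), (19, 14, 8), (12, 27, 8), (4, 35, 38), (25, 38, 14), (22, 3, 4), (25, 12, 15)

4

(34,37,78): 34+37 ≤ 78 → not valid
(8,14,19): 8+14 > 19 → valid
(8,12,27): 8+12 ≤ 27 → not valid
(4,35,38): 4+35 > 38 → valid
(14,25,38): 14+25 > 38 → valid
(3,4,22): 3+4 ≤ 22 → not valid
(12,15,25): 12+15 > 25 → valid
4 of the 7 triples form a triangle.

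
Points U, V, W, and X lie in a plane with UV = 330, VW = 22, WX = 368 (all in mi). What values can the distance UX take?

The maximum is all hops collinear in one direction: 330 + 22 + 368 = 720.
The longest hop is 368; the others sum to 352. Folding the others back against it leaves at least 368 − 352 = 16.

16 ≤ UX ≤ 720 mi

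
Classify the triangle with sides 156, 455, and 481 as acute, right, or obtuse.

right

Compare the square of the longest side to the sum of squares of the other two: 156² + 455² = 231361 = 481².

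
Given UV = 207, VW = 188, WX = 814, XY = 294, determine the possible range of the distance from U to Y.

125 ≤ UY ≤ 1503

The maximum is all hops collinear in one direction: 207 + 188 + 814 + 294 = 1503.
The longest hop is 814; the others sum to 689. Folding the others back against it leaves at least 814 − 689 = 125.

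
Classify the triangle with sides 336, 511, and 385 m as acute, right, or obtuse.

right

Compare the square of the longest side to the sum of squares of the other two: 336² + 385² = 261121 = 511².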